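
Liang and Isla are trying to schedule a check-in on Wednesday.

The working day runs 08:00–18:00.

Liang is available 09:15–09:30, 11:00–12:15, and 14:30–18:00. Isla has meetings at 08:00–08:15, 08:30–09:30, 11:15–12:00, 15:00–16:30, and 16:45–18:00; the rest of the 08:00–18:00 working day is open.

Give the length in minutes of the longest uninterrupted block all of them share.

Isla free within 08:00–18:00: 08:15–08:30, 09:30–11:15, 12:00–15:00, 16:30–16:45.
Liang ∩ Isla: 11:00–11:15, 12:00–12:15, 14:30–15:00, 16:30–16:45.
Common window lengths: 15, 15, 30, 15 min; longest is 30.

30 minutes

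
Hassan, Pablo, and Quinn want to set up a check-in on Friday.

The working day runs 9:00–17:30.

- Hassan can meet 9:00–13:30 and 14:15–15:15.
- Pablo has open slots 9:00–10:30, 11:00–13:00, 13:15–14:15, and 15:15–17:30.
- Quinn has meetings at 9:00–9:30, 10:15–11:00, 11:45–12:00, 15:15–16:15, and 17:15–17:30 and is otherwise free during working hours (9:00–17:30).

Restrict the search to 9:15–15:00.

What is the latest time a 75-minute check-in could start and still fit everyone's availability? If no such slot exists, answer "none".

Quinn free within 09:00–17:30: 09:30–10:15, 11:00–11:45, 12:00–15:15, 16:15–17:15.
Hassan ∩ Pablo: 09:00–10:30, 11:00–13:00, 13:15–13:30.
Hassan ∩ Pablo ∩ Quinn: 09:30–10:15, 11:00–11:45, 12:00–13:00, 13:15–13:30.
Restricted to 09:15–15:00: 09:30–10:15, 11:00–11:45, 12:00–13:00, 13:15–13:30.
Windows ≥ 75 min: (none).

none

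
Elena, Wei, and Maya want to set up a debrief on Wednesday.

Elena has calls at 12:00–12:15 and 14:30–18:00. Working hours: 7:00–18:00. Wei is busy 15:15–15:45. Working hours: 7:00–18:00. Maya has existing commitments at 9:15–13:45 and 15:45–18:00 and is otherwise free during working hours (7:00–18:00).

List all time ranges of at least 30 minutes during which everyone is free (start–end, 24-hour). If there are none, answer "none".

Elena free within 07:00–18:00: 07:00–12:00, 12:15–14:30.
Wei free within 07:00–18:00: 07:00–15:15, 15:45–18:00.
Maya free within 07:00–18:00: 07:00–09:15, 13:45–15:45.
Elena ∩ Wei: 07:00–12:00, 12:15–14:30.
Elena ∩ Wei ∩ Maya: 07:00–09:15, 13:45–14:30.
Windows ≥ 30 min: 07:00–09:15, 13:45–14:30.

07:00–09:15, 13:45–14:30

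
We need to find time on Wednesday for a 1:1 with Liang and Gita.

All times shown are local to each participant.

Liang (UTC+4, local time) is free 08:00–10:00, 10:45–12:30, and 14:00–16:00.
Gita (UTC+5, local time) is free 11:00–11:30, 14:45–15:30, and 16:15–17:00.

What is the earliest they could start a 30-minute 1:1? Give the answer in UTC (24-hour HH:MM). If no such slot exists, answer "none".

Liang → UTC: 04:00–06:00, 06:45–08:30, 10:00–12:00.
Gita → UTC: 06:00–06:30, 09:45–10:30, 11:15–12:00.
Liang ∩ Gita: 10:00–10:30, 11:15–12:00.
Windows ≥ 30 min: 10:00–10:30, 11:15–12:00.
Earliest such window starts at 10:00.

10:00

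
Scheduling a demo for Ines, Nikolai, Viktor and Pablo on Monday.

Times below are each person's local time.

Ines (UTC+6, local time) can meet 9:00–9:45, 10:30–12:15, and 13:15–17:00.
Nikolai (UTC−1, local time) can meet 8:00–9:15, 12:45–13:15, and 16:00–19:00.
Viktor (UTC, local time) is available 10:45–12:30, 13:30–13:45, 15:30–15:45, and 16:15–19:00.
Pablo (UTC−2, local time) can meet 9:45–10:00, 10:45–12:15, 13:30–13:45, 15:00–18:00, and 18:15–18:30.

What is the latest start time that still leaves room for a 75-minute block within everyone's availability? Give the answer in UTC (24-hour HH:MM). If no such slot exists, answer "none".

none

Ines → UTC: 03:00–03:45, 04:30–06:15, 07:15–11:00.
Nikolai → UTC: 09:00–10:15, 13:45–14:15, 17:00–20:00.
Viktor → UTC: 10:45–12:30, 13:30–13:45, 15:30–15:45, 16:15–19:00.
Pablo → UTC: 11:45–12:00, 12:45–14:15, 15:30–15:45, 17:00–20:00, 20:15–20:30.
Ines ∩ Nikolai: 09:00–10:15.
Ines ∩ Nikolai ∩ Viktor: (none).
Ines ∩ Nikolai ∩ Viktor ∩ Pablo: (none).
Windows ≥ 75 min: (none).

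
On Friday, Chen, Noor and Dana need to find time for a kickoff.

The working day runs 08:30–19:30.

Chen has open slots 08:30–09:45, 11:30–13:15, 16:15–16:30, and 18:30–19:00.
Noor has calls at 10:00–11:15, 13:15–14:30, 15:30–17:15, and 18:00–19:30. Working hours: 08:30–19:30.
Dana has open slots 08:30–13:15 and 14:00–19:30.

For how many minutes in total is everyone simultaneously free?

Noor free within 08:30–19:30: 08:30–10:00, 11:15–13:15, 14:30–15:30, 17:15–18:00.
Chen ∩ Noor: 08:30–09:45, 11:30–13:15.
Chen ∩ Noor ∩ Dana: 08:30–09:45, 11:30–13:15.
Total common minutes: 75 + 105 = 180.

180 minutes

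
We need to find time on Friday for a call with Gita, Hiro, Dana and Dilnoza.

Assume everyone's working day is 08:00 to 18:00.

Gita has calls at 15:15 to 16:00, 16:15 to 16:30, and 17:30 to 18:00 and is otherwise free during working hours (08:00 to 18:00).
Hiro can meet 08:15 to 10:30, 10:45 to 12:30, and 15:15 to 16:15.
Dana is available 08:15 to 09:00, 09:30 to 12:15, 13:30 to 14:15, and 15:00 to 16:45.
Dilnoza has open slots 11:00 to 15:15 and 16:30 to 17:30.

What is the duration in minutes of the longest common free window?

75 minutes

Gita free within 08:00–18:00: 08:00–15:15, 16:00–16:15, 16:30–17:30.
Gita ∩ Hiro: 08:15–10:30, 10:45–12:30, 16:00–16:15.
Gita ∩ Hiro ∩ Dana: 08:15–09:00, 09:30–10:30, 10:45–12:15, 16:00–16:15.
Gita ∩ Hiro ∩ Dana ∩ Dilnoza: 11:00–12:15.
Single common window of 75 minutes.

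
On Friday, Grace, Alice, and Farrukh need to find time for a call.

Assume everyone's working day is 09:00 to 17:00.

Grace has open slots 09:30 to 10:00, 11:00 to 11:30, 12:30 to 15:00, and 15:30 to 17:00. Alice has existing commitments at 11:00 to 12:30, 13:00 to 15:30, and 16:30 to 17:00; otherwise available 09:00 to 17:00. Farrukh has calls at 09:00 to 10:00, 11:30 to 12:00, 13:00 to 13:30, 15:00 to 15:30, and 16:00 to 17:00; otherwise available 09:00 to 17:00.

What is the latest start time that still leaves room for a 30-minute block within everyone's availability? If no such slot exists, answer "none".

15:30

Alice free within 09:00–17:00: 09:00–11:00, 12:30–13:00, 15:30–16:30.
Farrukh free within 09:00–17:00: 10:00–11:30, 12:00–13:00, 13:30–15:00, 15:30–16:00.
Grace ∩ Alice: 09:30–10:00, 12:30–13:00, 15:30–16:30.
Grace ∩ Alice ∩ Farrukh: 12:30–13:00, 15:30–16:00.
Windows ≥ 30 min: 12:30–13:00, 15:30–16:00.
Latest start in the last window 15:30–16:00 is 16:00 − 30 min = 15:30.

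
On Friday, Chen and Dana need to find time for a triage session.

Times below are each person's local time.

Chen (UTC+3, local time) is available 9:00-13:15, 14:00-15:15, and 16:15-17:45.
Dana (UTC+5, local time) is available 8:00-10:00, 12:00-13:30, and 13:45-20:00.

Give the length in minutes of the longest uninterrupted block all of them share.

Chen → UTC: 06:00–10:15, 11:00–12:15, 13:15–14:45.
Dana → UTC: 03:00–05:00, 07:00–08:30, 08:45–15:00.
Chen ∩ Dana: 07:00–08:30, 08:45–10:15, 11:00–12:15, 13:15–14:45.
Common window lengths: 90, 90, 75, 90 min; longest is 90.

90 minutes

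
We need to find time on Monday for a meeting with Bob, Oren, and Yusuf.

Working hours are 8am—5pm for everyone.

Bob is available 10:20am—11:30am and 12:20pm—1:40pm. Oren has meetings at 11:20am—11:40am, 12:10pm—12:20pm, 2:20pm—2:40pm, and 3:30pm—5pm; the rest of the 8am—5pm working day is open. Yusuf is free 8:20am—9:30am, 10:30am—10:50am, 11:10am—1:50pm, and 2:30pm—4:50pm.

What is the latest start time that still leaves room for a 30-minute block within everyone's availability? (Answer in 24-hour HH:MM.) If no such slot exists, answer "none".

13:10

Oren free within 08:00–17:00: 08:00–11:20, 11:40–12:10, 12:20–14:20, 14:40–15:30.
Bob ∩ Oren: 10:20–11:20, 12:20–13:40.
Bob ∩ Oren ∩ Yusuf: 10:30–10:50, 11:10–11:20, 12:20–13:40.
Windows ≥ 30 min: 12:20–13:40.
Latest start in the last window 12:20–13:40 is 13:40 − 30 min = 13:10.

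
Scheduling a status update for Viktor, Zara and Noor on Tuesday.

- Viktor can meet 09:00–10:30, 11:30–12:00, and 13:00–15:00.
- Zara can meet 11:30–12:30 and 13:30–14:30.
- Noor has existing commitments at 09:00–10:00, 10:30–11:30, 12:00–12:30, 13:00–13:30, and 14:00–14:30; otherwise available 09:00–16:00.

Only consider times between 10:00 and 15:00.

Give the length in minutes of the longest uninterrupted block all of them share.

Noor free within 09:00–16:00: 10:00–10:30, 11:30–12:00, 12:30–13:00, 13:30–14:00, 14:30–16:00.
Viktor ∩ Zara: 11:30–12:00, 13:30–14:30.
Viktor ∩ Zara ∩ Noor: 11:30–12:00, 13:30–14:00.
Restricted to 10:00–15:00: 11:30–12:00, 13:30–14:00.
Common window lengths: 30, 30 min; longest is 30.

30 minutes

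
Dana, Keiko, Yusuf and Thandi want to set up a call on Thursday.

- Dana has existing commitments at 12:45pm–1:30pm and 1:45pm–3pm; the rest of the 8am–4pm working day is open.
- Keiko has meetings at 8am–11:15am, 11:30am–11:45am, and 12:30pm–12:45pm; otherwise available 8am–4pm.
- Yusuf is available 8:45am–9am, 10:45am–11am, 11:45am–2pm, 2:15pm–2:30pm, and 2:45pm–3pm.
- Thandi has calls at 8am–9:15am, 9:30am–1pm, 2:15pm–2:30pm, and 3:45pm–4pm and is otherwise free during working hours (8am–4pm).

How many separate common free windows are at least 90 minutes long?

Dana free within 08:00–16:00: 08:00–12:45, 13:30–13:45, 15:00–16:00.
Keiko free within 08:00–16:00: 11:15–11:30, 11:45–12:30, 12:45–16:00.
Thandi free within 08:00–16:00: 09:15–09:30, 13:00–14:15, 14:30–15:45.
Dana ∩ Keiko: 11:15–11:30, 11:45–12:30, 13:30–13:45, 15:00–16:00.
Dana ∩ Keiko ∩ Yusuf: 11:45–12:30, 13:30–13:45.
Dana ∩ Keiko ∩ Yusuf ∩ Thandi: 13:30–13:45.
Windows ≥ 90 min: (none).
That's 0 windows.

0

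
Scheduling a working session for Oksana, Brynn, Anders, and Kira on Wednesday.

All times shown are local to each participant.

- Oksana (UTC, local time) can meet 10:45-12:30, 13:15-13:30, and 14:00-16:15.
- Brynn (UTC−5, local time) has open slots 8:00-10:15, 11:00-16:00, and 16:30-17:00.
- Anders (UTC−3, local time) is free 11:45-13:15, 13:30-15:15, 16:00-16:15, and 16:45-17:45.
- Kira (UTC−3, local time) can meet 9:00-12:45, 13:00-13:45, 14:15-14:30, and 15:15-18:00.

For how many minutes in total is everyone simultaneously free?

45 minutes

Oksana → UTC: 10:45–12:30, 13:15–13:30, 14:00–16:15.
Brynn → UTC: 13:00–15:15, 16:00–21:00, 21:30–22:00.
Anders → UTC: 14:45–16:15, 16:30–18:15, 19:00–19:15, 19:45–20:45.
Kira → UTC: 12:00–15:45, 16:00–16:45, 17:15–17:30, 18:15–21:00.
Oksana ∩ Brynn: 13:15–13:30, 14:00–15:15, 16:00–16:15.
Oksana ∩ Brynn ∩ Anders: 14:45–15:15, 16:00–16:15.
Oksana ∩ Brynn ∩ Anders ∩ Kira: 14:45–15:15, 16:00–16:15.
Total common minutes: 30 + 15 = 45.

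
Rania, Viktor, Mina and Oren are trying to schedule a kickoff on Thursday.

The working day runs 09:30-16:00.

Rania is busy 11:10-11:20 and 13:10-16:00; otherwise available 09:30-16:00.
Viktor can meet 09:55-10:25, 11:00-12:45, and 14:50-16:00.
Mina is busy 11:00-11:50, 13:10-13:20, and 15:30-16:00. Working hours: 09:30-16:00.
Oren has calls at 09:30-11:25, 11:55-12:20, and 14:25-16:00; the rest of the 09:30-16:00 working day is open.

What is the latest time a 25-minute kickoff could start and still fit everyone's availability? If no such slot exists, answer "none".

Rania free within 09:30–16:00: 09:30–11:10, 11:20–13:10.
Mina free within 09:30–16:00: 09:30–11:00, 11:50–13:10, 13:20–15:30.
Oren free within 09:30–16:00: 11:25–11:55, 12:20–14:25.
Rania ∩ Viktor: 09:55–10:25, 11:00–11:10, 11:20–12:45.
Rania ∩ Viktor ∩ Mina: 09:55–10:25, 11:50–12:45.
Rania ∩ Viktor ∩ Mina ∩ Oren: 11:50–11:55, 12:20–12:45.
Windows ≥ 25 min: 12:20–12:45.
Latest start in the last window 12:20–12:45 is 12:45 − 25 min = 12:20.

12:20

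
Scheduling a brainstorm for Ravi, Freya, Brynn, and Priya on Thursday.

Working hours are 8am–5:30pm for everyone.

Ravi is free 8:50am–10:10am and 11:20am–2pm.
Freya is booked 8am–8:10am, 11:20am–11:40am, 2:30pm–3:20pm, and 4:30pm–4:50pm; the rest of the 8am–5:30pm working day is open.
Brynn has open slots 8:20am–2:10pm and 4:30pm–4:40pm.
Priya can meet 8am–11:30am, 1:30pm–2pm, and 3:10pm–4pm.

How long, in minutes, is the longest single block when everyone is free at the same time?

80 minutes

Freya free within 08:00–17:30: 08:10–11:20, 11:40–14:30, 15:20–16:30, 16:50–17:30.
Ravi ∩ Freya: 08:50–10:10, 11:40–14:00.
Ravi ∩ Freya ∩ Brynn: 08:50–10:10, 11:40–14:00.
Ravi ∩ Freya ∩ Brynn ∩ Priya: 08:50–10:10, 13:30–14:00.
Common window lengths: 80, 30 min; longest is 80.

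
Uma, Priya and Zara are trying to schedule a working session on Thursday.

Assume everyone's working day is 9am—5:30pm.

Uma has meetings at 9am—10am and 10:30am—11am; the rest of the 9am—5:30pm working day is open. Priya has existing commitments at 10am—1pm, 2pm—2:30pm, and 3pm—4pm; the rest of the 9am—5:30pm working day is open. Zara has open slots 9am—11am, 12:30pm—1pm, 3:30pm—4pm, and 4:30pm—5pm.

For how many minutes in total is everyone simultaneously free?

30 minutes

Uma free within 09:00–17:30: 10:00–10:30, 11:00–17:30.
Priya free within 09:00–17:30: 09:00–10:00, 13:00–14:00, 14:30–15:00, 16:00–17:30.
Uma ∩ Priya: 13:00–14:00, 14:30–15:00, 16:00–17:30.
Uma ∩ Priya ∩ Zara: 16:30–17:00.
Total common minutes: 30.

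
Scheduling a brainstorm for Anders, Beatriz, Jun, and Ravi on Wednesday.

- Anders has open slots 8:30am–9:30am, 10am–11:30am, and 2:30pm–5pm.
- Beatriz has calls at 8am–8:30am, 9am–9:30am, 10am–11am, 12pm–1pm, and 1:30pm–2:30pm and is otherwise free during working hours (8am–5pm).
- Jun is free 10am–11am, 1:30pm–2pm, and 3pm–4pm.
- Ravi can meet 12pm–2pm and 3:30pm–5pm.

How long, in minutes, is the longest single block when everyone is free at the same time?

30 minutes

Beatriz free within 08:00–17:00: 08:30–09:00, 09:30–10:00, 11:00–12:00, 13:00–13:30, 14:30–17:00.
Anders ∩ Beatriz: 08:30–09:00, 11:00–11:30, 14:30–17:00.
Anders ∩ Beatriz ∩ Jun: 15:00–16:00.
Anders ∩ Beatriz ∩ Jun ∩ Ravi: 15:30–16:00.
Single common window of 30 minutes.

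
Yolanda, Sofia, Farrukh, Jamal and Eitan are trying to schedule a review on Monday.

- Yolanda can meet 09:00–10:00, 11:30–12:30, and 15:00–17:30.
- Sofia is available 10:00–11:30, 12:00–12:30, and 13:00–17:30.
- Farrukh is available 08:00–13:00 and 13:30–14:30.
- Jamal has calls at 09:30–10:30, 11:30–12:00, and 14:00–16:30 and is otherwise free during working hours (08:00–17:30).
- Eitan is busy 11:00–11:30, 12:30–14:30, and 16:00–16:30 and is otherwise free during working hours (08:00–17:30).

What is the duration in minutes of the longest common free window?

Jamal free within 08:00–17:30: 08:00–09:30, 10:30–11:30, 12:00–14:00, 16:30–17:30.
Eitan free within 08:00–17:30: 08:00–11:00, 11:30–12:30, 14:30–16:00, 16:30–17:30.
Yolanda ∩ Sofia: 12:00–12:30, 15:00–17:30.
Yolanda ∩ Sofia ∩ Farrukh: 12:00–12:30.
Yolanda ∩ Sofia ∩ Farrukh ∩ Jamal: 12:00–12:30.
Yolanda ∩ Sofia ∩ Farrukh ∩ Jamal ∩ Eitan: 12:00–12:30.
Single common window of 30 minutes.

30 minutes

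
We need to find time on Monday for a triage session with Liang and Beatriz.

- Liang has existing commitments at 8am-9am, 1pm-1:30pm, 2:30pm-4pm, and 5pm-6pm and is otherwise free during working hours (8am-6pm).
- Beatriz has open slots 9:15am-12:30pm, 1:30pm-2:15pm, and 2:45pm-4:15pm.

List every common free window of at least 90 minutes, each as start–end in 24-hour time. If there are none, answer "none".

09:15–12:30

Liang free within 08:00–18:00: 09:00–13:00, 13:30–14:30, 16:00–17:00.
Liang ∩ Beatriz: 09:15–12:30, 13:30–14:15, 16:00–16:15.
Windows ≥ 90 min: 09:15–12:30.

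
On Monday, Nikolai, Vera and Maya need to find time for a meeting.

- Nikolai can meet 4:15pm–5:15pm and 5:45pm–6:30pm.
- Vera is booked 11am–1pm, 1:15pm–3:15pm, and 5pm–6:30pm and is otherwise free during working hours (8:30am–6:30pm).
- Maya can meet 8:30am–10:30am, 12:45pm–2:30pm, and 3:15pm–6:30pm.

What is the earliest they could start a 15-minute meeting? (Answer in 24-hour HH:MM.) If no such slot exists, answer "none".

Vera free within 08:30–18:30: 08:30–11:00, 13:00–13:15, 15:15–17:00.
Nikolai ∩ Vera: 16:15–17:00.
Nikolai ∩ Vera ∩ Maya: 16:15–17:00.
Windows ≥ 15 min: 16:15–17:00.
Earliest such window starts at 16:15.

16:15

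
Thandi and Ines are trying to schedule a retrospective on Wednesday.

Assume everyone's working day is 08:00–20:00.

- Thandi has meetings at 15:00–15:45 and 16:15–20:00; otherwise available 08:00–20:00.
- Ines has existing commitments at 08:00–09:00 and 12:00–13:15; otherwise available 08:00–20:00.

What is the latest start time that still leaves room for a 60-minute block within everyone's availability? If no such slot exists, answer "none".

14:00

Thandi free within 08:00–20:00: 08:00–15:00, 15:45–16:15.
Ines free within 08:00–20:00: 09:00–12:00, 13:15–20:00.
Thandi ∩ Ines: 09:00–12:00, 13:15–15:00, 15:45–16:15.
Windows ≥ 60 min: 09:00–12:00, 13:15–15:00.
Latest start in the last window 13:15–15:00 is 15:00 − 60 min = 14:00.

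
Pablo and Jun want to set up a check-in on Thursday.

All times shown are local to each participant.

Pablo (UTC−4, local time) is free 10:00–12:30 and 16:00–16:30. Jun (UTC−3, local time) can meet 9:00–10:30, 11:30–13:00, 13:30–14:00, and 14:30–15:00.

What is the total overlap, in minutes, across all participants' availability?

Pablo → UTC: 14:00–16:30, 20:00–20:30.
Jun → UTC: 12:00–13:30, 14:30–16:00, 16:30–17:00, 17:30–18:00.
Pablo ∩ Jun: 14:30–16:00.
Total common minutes: 90.

90 minutes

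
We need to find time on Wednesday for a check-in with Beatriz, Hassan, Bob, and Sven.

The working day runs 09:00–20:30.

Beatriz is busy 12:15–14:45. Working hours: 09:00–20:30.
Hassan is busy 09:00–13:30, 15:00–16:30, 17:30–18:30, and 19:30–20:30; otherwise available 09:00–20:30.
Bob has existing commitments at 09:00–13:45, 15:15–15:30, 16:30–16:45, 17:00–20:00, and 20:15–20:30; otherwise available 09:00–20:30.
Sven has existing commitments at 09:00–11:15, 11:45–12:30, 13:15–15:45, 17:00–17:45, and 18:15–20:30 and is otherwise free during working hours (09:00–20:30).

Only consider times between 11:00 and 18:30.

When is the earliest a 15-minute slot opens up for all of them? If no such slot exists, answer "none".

16:45

Beatriz free within 09:00–20:30: 09:00–12:15, 14:45–20:30.
Hassan free within 09:00–20:30: 13:30–15:00, 16:30–17:30, 18:30–19:30.
Bob free within 09:00–20:30: 13:45–15:15, 15:30–16:30, 16:45–17:00, 20:00–20:15.
Sven free within 09:00–20:30: 11:15–11:45, 12:30–13:15, 15:45–17:00, 17:45–18:15.
Beatriz ∩ Hassan: 14:45–15:00, 16:30–17:30, 18:30–19:30.
Beatriz ∩ Hassan ∩ Bob: 14:45–15:00, 16:45–17:00.
Beatriz ∩ Hassan ∩ Bob ∩ Sven: 16:45–17:00.
Restricted to 11:00–18:30: 16:45–17:00.
Windows ≥ 15 min: 16:45–17:00.
Earliest such window starts at 16:45.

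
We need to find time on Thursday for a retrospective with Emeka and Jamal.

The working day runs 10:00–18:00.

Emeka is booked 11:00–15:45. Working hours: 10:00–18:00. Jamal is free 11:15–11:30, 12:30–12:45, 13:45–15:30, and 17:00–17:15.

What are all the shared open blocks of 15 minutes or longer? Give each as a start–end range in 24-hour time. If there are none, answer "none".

17:00–17:15

Emeka free within 10:00–18:00: 10:00–11:00, 15:45–18:00.
Emeka ∩ Jamal: 17:00–17:15.
Windows ≥ 15 min: 17:00–17:15.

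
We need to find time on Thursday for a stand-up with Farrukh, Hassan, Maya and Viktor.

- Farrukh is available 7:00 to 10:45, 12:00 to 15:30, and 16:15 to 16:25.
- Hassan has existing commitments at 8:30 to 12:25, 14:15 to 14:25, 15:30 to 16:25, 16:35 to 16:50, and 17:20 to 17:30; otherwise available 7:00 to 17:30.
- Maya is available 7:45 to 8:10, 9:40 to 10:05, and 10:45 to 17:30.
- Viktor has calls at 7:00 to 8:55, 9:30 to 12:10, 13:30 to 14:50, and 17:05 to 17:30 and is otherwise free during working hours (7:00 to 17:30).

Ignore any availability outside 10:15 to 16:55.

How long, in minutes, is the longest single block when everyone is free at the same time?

Hassan free within 07:00–17:30: 07:00–08:30, 12:25–14:15, 14:25–15:30, 16:25–16:35, 16:50–17:20.
Viktor free within 07:00–17:30: 08:55–09:30, 12:10–13:30, 14:50–17:05.
Farrukh ∩ Hassan: 07:00–08:30, 12:25–14:15, 14:25–15:30.
Farrukh ∩ Hassan ∩ Maya: 07:45–08:10, 12:25–14:15, 14:25–15:30.
Farrukh ∩ Hassan ∩ Maya ∩ Viktor: 12:25–13:30, 14:50–15:30.
Restricted to 10:15–16:55: 12:25–13:30, 14:50–15:30.
Common window lengths: 65, 40 min; longest is 65.

65 minutes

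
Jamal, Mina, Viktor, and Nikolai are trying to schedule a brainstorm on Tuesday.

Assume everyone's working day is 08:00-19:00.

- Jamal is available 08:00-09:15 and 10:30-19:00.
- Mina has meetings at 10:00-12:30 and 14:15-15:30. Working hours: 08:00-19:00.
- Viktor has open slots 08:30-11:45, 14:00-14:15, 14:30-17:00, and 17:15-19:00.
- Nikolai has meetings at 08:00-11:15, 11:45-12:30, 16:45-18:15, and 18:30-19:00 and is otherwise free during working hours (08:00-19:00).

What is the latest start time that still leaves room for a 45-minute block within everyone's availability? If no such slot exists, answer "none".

Mina free within 08:00–19:00: 08:00–10:00, 12:30–14:15, 15:30–19:00.
Nikolai free within 08:00–19:00: 11:15–11:45, 12:30–16:45, 18:15–18:30.
Jamal ∩ Mina: 08:00–09:15, 12:30–14:15, 15:30–19:00.
Jamal ∩ Mina ∩ Viktor: 08:30–09:15, 14:00–14:15, 15:30–17:00, 17:15–19:00.
Jamal ∩ Mina ∩ Viktor ∩ Nikolai: 14:00–14:15, 15:30–16:45, 18:15–18:30.
Windows ≥ 45 min: 15:30–16:45.
Latest start in the last window 15:30–16:45 is 16:45 − 45 min = 16:00.

16:00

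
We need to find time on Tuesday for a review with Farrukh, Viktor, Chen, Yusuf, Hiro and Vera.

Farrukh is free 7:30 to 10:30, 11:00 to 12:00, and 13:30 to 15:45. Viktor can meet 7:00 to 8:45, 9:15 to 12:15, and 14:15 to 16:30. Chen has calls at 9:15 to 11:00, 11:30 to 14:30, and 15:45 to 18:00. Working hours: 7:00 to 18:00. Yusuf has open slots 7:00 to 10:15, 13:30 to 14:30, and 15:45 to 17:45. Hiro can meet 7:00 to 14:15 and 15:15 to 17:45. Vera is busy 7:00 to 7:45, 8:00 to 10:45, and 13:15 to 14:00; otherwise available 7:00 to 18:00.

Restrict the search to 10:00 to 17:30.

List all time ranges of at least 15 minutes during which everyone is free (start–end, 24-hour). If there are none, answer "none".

Chen free within 07:00–18:00: 07:00–09:15, 11:00–11:30, 14:30–15:45.
Vera free within 07:00–18:00: 07:45–08:00, 10:45–13:15, 14:00–18:00.
Farrukh ∩ Viktor: 07:30–08:45, 09:15–10:30, 11:00–12:00, 14:15–15:45.
Farrukh ∩ Viktor ∩ Chen: 07:30–08:45, 11:00–11:30, 14:30–15:45.
Farrukh ∩ Viktor ∩ Chen ∩ Yusuf: 07:30–08:45.
Farrukh ∩ Viktor ∩ Chen ∩ Yusuf ∩ Hiro: 07:30–08:45.
Farrukh ∩ Viktor ∩ Chen ∩ Yusuf ∩ Hiro ∩ Vera: 07:45–08:00.
Restricted to 10:00–17:30: (none).
Windows ≥ 15 min: (none).

none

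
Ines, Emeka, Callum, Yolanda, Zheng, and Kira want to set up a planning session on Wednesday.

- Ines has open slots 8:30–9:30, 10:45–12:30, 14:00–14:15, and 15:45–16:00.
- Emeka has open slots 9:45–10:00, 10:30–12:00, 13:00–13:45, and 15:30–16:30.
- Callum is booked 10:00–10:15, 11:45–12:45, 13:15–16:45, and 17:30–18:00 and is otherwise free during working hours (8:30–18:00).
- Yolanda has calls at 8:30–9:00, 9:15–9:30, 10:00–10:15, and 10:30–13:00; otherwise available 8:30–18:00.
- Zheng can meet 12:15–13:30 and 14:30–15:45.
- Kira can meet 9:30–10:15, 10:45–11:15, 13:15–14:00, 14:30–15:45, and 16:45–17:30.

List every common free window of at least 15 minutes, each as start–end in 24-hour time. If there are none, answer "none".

Callum free within 08:30–18:00: 08:30–10:00, 10:15–11:45, 12:45–13:15, 16:45–17:30.
Yolanda free within 08:30–18:00: 09:00–09:15, 09:30–10:00, 10:15–10:30, 13:00–18:00.
Ines ∩ Emeka: 10:45–12:00, 15:45–16:00.
Ines ∩ Emeka ∩ Callum: 10:45–11:45.
Ines ∩ Emeka ∩ Callum ∩ Yolanda: (none).
Ines ∩ Emeka ∩ Callum ∩ Yolanda ∩ Zheng: (none).
Ines ∩ Emeka ∩ Callum ∩ Yolanda ∩ Zheng ∩ Kira: (none).
Windows ≥ 15 min: (none).

none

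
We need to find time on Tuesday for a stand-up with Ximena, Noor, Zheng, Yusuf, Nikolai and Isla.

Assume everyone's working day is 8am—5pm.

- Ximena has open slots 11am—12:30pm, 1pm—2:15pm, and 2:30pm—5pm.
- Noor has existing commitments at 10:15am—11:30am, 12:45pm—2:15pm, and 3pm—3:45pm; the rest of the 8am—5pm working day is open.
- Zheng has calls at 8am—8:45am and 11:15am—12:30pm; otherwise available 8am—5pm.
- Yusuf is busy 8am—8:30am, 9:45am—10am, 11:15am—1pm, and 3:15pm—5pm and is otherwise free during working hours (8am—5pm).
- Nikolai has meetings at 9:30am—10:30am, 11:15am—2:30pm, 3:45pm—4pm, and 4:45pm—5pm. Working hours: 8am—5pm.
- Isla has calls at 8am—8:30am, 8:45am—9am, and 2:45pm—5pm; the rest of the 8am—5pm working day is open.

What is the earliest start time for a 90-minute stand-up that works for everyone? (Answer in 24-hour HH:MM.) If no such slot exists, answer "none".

none

Noor free within 08:00–17:00: 08:00–10:15, 11:30–12:45, 14:15–15:00, 15:45–17:00.
Zheng free within 08:00–17:00: 08:45–11:15, 12:30–17:00.
Yusuf free within 08:00–17:00: 08:30–09:45, 10:00–11:15, 13:00–15:15.
Nikolai free within 08:00–17:00: 08:00–09:30, 10:30–11:15, 14:30–15:45, 16:00–16:45.
Isla free within 08:00–17:00: 08:30–08:45, 09:00–14:45.
Ximena ∩ Noor: 11:30–12:30, 14:30–15:00, 15:45–17:00.
Ximena ∩ Noor ∩ Zheng: 14:30–15:00, 15:45–17:00.
Ximena ∩ Noor ∩ Zheng ∩ Yusuf: 14:30–15:00.
Ximena ∩ Noor ∩ Zheng ∩ Yusuf ∩ Nikolai: 14:30–15:00.
Ximena ∩ Noor ∩ Zheng ∩ Yusuf ∩ Nikolai ∩ Isla: 14:30–14:45.
Windows ≥ 90 min: (none).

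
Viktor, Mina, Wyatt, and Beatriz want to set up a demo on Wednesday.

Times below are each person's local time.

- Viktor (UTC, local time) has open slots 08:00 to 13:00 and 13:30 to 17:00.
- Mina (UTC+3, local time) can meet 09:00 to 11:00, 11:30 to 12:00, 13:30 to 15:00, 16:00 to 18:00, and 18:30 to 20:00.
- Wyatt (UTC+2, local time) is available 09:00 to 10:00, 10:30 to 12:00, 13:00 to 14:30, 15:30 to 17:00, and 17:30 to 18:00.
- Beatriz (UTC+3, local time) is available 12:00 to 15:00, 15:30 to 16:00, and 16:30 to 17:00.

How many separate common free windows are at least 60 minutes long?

Viktor → UTC: 08:00–13:00, 13:30–17:00.
Mina → UTC: 06:00–08:00, 08:30–09:00, 10:30–12:00, 13:00–15:00, 15:30–17:00.
Wyatt → UTC: 07:00–08:00, 08:30–10:00, 11:00–12:30, 13:30–15:00, 15:30–16:00.
Beatriz → UTC: 09:00–12:00, 12:30–13:00, 13:30–14:00.
Viktor ∩ Mina: 08:30–09:00, 10:30–12:00, 13:30–15:00, 15:30–17:00.
Viktor ∩ Mina ∩ Wyatt: 08:30–09:00, 11:00–12:00, 13:30–15:00, 15:30–16:00.
Viktor ∩ Mina ∩ Wyatt ∩ Beatriz: 11:00–12:00, 13:30–14:00.
Windows ≥ 60 min: 11:00–12:00.
That's 1 window.

1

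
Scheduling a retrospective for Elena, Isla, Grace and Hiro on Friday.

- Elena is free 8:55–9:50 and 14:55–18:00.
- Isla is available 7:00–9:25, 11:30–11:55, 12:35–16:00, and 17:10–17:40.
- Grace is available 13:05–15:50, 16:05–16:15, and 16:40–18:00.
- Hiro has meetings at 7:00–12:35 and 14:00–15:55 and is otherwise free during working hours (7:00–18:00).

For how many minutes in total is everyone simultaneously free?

30 minutes

Hiro free within 07:00–18:00: 12:35–14:00, 15:55–18:00.
Elena ∩ Isla: 08:55–09:25, 14:55–16:00, 17:10–17:40.
Elena ∩ Isla ∩ Grace: 14:55–15:50, 17:10–17:40.
Elena ∩ Isla ∩ Grace ∩ Hiro: 17:10–17:40.
Total common minutes: 30.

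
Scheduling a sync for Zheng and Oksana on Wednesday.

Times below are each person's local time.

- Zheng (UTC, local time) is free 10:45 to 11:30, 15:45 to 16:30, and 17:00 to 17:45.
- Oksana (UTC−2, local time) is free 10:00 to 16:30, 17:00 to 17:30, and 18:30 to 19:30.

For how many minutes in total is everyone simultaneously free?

90 minutes

Zheng → UTC: 10:45–11:30, 15:45–16:30, 17:00–17:45.
Oksana → UTC: 12:00–18:30, 19:00–19:30, 20:30–21:30.
Zheng ∩ Oksana: 15:45–16:30, 17:00–17:45.
Total common minutes: 45 + 45 = 90.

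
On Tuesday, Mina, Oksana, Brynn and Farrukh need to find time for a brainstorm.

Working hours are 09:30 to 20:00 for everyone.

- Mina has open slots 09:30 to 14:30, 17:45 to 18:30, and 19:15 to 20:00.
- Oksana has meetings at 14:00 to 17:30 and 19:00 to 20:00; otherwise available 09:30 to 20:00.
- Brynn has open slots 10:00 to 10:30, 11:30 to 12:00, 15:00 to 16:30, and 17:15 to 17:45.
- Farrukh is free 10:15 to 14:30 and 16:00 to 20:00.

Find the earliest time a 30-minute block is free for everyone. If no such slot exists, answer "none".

11:30

Oksana free within 09:30–20:00: 09:30–14:00, 17:30–19:00.
Mina ∩ Oksana: 09:30–14:00, 17:45–18:30.
Mina ∩ Oksana ∩ Brynn: 10:00–10:30, 11:30–12:00.
Mina ∩ Oksana ∩ Brynn ∩ Farrukh: 10:15–10:30, 11:30–12:00.
Windows ≥ 30 min: 11:30–12:00.
Earliest such window starts at 11:30.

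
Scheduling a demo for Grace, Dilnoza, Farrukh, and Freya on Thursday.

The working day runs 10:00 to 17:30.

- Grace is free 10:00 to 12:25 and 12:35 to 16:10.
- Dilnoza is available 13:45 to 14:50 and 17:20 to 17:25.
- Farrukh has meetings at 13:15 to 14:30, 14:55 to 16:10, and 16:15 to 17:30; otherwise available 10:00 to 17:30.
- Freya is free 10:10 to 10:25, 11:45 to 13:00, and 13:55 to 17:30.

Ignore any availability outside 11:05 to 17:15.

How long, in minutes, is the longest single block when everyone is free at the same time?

Farrukh free within 10:00–17:30: 10:00–13:15, 14:30–14:55, 16:10–16:15.
Grace ∩ Dilnoza: 13:45–14:50.
Grace ∩ Dilnoza ∩ Farrukh: 14:30–14:50.
Grace ∩ Dilnoza ∩ Farrukh ∩ Freya: 14:30–14:50.
Restricted to 11:05–17:15: 14:30–14:50.
Single common window of 20 minutes.

20 minutes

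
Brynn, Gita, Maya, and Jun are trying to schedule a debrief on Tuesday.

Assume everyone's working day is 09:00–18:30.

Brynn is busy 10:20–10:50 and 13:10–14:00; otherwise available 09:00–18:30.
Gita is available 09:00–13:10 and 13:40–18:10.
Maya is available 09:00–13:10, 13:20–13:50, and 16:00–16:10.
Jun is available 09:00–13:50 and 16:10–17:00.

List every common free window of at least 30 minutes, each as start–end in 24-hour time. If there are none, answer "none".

09:00–10:20, 10:50–13:10

Brynn free within 09:00–18:30: 09:00–10:20, 10:50–13:10, 14:00–18:30.
Brynn ∩ Gita: 09:00–10:20, 10:50–13:10, 14:00–18:10.
Brynn ∩ Gita ∩ Maya: 09:00–10:20, 10:50–13:10, 16:00–16:10.
Brynn ∩ Gita ∩ Maya ∩ Jun: 09:00–10:20, 10:50–13:10.
Windows ≥ 30 min: 09:00–10:20, 10:50–13:10.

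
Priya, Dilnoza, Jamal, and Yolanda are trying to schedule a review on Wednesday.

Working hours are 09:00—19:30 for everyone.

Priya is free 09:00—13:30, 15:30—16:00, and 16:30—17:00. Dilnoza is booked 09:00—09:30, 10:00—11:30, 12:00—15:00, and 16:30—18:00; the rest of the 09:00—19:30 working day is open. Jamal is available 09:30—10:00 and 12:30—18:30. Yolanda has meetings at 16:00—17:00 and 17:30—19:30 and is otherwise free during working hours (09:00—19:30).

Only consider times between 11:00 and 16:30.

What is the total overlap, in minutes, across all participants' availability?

30 minutes

Dilnoza free within 09:00–19:30: 09:30–10:00, 11:30–12:00, 15:00–16:30, 18:00–19:30.
Yolanda free within 09:00–19:30: 09:00–16:00, 17:00–17:30.
Priya ∩ Dilnoza: 09:30–10:00, 11:30–12:00, 15:30–16:00.
Priya ∩ Dilnoza ∩ Jamal: 09:30–10:00, 15:30–16:00.
Priya ∩ Dilnoza ∩ Jamal ∩ Yolanda: 09:30–10:00, 15:30–16:00.
Restricted to 11:00–16:30: 15:30–16:00.
Total common minutes: 30.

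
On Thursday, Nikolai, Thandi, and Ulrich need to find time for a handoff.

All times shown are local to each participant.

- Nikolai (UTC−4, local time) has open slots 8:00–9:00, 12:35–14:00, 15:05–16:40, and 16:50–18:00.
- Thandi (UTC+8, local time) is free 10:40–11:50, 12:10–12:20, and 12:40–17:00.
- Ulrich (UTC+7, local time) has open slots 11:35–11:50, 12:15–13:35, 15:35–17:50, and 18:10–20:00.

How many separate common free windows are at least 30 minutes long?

Nikolai → UTC: 12:00–13:00, 16:35–18:00, 19:05–20:40, 20:50–22:00.
Thandi → UTC: 02:40–03:50, 04:10–04:20, 04:40–09:00.
Ulrich → UTC: 04:35–04:50, 05:15–06:35, 08:35–10:50, 11:10–13:00.
Nikolai ∩ Thandi: (none).
Nikolai ∩ Thandi ∩ Ulrich: (none).
Windows ≥ 30 min: (none).
That's 0 windows.

0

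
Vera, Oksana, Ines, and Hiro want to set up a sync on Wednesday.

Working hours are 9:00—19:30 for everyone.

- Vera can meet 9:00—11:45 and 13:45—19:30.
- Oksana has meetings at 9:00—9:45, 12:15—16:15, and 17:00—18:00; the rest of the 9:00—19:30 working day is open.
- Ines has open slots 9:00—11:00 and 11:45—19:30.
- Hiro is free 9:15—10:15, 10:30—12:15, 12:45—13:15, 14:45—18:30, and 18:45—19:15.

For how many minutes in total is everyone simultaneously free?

165 minutes

Oksana free within 09:00–19:30: 09:45–12:15, 16:15–17:00, 18:00–19:30.
Vera ∩ Oksana: 09:45–11:45, 16:15–17:00, 18:00–19:30.
Vera ∩ Oksana ∩ Ines: 09:45–11:00, 16:15–17:00, 18:00–19:30.
Vera ∩ Oksana ∩ Ines ∩ Hiro: 09:45–10:15, 10:30–11:00, 16:15–17:00, 18:00–18:30, 18:45–19:15.
Total common minutes: 30 + 30 + 45 + 30 + 30 = 165.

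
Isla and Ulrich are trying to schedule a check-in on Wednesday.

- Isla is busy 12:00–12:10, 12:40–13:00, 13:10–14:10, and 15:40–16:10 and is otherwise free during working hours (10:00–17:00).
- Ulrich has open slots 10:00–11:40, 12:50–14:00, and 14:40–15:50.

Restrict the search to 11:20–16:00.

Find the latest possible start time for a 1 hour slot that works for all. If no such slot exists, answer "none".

14:40

Isla free within 10:00–17:00: 10:00–12:00, 12:10–12:40, 13:00–13:10, 14:10–15:40, 16:10–17:00.
Isla ∩ Ulrich: 10:00–11:40, 13:00–13:10, 14:40–15:40.
Restricted to 11:20–16:00: 11:20–11:40, 13:00–13:10, 14:40–15:40.
Windows ≥ 60 min: 14:40–15:40.
Latest start in the last window 14:40–15:40 is 15:40 − 60 min = 14:40.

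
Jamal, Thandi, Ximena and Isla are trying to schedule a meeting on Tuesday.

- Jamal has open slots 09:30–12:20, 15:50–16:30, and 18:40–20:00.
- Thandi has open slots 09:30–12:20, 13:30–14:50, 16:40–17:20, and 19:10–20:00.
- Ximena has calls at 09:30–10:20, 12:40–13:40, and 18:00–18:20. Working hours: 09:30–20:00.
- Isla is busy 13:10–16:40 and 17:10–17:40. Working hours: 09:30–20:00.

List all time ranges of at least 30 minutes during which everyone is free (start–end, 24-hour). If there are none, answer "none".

Ximena free within 09:30–20:00: 10:20–12:40, 13:40–18:00, 18:20–20:00.
Isla free within 09:30–20:00: 09:30–13:10, 16:40–17:10, 17:40–20:00.
Jamal ∩ Thandi: 09:30–12:20, 19:10–20:00.
Jamal ∩ Thandi ∩ Ximena: 10:20–12:20, 19:10–20:00.
Jamal ∩ Thandi ∩ Ximena ∩ Isla: 10:20–12:20, 19:10–20:00.
Windows ≥ 30 min: 10:20–12:20, 19:10–20:00.

10:20–12:20, 19:10–20:00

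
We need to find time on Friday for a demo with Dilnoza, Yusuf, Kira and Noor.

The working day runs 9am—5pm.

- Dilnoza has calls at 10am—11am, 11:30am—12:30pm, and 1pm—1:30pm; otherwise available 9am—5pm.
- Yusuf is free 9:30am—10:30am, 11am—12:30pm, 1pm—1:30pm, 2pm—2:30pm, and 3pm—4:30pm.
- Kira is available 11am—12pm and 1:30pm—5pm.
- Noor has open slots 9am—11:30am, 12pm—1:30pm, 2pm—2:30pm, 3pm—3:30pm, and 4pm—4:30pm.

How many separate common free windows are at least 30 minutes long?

Dilnoza free within 09:00–17:00: 09:00–10:00, 11:00–11:30, 12:30–13:00, 13:30–17:00.
Dilnoza ∩ Yusuf: 09:30–10:00, 11:00–11:30, 14:00–14:30, 15:00–16:30.
Dilnoza ∩ Yusuf ∩ Kira: 11:00–11:30, 14:00–14:30, 15:00–16:30.
Dilnoza ∩ Yusuf ∩ Kira ∩ Noor: 11:00–11:30, 14:00–14:30, 15:00–15:30, 16:00–16:30.
Windows ≥ 30 min: 11:00–11:30, 14:00–14:30, 15:00–15:30, 16:00–16:30.
That's 4 windows.

4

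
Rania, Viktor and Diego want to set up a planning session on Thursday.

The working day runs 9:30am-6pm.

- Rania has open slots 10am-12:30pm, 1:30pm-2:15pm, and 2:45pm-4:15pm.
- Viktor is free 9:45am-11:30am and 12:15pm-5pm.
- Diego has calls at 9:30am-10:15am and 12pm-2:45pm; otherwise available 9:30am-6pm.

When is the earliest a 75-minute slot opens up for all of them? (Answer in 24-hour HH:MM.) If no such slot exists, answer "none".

Diego free within 09:30–18:00: 10:15–12:00, 14:45–18:00.
Rania ∩ Viktor: 10:00–11:30, 12:15–12:30, 13:30–14:15, 14:45–16:15.
Rania ∩ Viktor ∩ Diego: 10:15–11:30, 14:45–16:15.
Windows ≥ 75 min: 10:15–11:30, 14:45–16:15.
Earliest such window starts at 10:15.

10:15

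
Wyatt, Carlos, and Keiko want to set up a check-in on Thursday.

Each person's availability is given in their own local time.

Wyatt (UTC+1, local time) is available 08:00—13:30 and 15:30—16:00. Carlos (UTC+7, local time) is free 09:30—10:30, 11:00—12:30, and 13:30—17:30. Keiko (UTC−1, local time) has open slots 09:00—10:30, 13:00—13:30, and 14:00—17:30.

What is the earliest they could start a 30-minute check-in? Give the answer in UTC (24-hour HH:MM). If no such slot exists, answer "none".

10:00

Wyatt → UTC: 07:00–12:30, 14:30–15:00.
Carlos → UTC: 02:30–03:30, 04:00–05:30, 06:30–10:30.
Keiko → UTC: 10:00–11:30, 14:00–14:30, 15:00–18:30.
Wyatt ∩ Carlos: 07:00–10:30.
Wyatt ∩ Carlos ∩ Keiko: 10:00–10:30.
Windows ≥ 30 min: 10:00–10:30.
Earliest such window starts at 10:00.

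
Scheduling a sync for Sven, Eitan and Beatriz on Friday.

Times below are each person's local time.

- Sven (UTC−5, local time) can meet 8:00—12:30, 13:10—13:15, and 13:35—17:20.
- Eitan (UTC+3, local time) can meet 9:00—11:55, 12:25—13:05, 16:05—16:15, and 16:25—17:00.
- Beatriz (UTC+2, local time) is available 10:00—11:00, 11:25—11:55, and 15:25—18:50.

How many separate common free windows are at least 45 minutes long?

0

Sven → UTC: 13:00–17:30, 18:10–18:15, 18:35–22:20.
Eitan → UTC: 06:00–08:55, 09:25–10:05, 13:05–13:15, 13:25–14:00.
Beatriz → UTC: 08:00–09:00, 09:25–09:55, 13:25–16:50.
Sven ∩ Eitan: 13:05–13:15, 13:25–14:00.
Sven ∩ Eitan ∩ Beatriz: 13:25–14:00.
Windows ≥ 45 min: (none).
That's 0 windows.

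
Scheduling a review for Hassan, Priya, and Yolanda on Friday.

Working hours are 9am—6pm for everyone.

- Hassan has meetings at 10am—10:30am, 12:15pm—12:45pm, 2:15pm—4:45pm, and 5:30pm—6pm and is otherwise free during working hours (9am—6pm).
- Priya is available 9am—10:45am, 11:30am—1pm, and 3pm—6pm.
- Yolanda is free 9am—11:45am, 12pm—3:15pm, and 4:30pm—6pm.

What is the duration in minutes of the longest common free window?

60 minutes

Hassan free within 09:00–18:00: 09:00–10:00, 10:30–12:15, 12:45–14:15, 16:45–17:30.
Hassan ∩ Priya: 09:00–10:00, 10:30–10:45, 11:30–12:15, 12:45–13:00, 16:45–17:30.
Hassan ∩ Priya ∩ Yolanda: 09:00–10:00, 10:30–10:45, 11:30–11:45, 12:00–12:15, 12:45–13:00, 16:45–17:30.
Common window lengths: 60, 15, 15, 15, 15, 45 min; longest is 60.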